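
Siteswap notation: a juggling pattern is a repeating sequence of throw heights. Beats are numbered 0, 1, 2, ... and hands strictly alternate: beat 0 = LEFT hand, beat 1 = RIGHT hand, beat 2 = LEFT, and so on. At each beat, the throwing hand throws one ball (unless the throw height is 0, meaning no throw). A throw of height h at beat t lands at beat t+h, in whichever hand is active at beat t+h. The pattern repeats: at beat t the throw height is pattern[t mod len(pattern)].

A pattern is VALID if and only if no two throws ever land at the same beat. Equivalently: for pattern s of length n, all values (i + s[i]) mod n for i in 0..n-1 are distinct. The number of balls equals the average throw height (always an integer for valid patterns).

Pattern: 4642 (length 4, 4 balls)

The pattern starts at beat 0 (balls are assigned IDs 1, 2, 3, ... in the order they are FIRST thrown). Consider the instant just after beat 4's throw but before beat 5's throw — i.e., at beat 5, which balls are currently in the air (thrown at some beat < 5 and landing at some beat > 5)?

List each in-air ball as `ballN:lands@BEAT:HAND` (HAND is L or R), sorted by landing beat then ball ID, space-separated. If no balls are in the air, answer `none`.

Beat 0 (L): throw ball1 h=4 -> lands@4:L; in-air after throw: [b1@4:L]
Beat 1 (R): throw ball2 h=6 -> lands@7:R; in-air after throw: [b1@4:L b2@7:R]
Beat 2 (L): throw ball3 h=4 -> lands@6:L; in-air after throw: [b1@4:L b3@6:L b2@7:R]
Beat 3 (R): throw ball4 h=2 -> lands@5:R; in-air after throw: [b1@4:L b4@5:R b3@6:L b2@7:R]
Beat 4 (L): throw ball1 h=4 -> lands@8:L; in-air after throw: [b4@5:R b3@6:L b2@7:R b1@8:L]
Beat 5 (R): throw ball4 h=6 -> lands@11:R; in-air after throw: [b3@6:L b2@7:R b1@8:L b4@11:R]

Answer: ball3:lands@6:L ball2:lands@7:R ball1:lands@8:L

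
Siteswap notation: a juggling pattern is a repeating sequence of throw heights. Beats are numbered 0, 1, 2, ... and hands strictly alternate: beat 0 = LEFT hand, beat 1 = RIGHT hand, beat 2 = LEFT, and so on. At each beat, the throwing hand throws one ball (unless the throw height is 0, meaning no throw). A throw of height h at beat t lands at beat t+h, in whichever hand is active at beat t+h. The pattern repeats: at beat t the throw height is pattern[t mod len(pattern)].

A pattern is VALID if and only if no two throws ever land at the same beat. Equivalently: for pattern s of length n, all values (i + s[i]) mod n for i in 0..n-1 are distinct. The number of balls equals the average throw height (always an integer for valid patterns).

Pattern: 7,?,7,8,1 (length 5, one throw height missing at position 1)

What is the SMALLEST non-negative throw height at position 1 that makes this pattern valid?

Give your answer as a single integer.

Answer: 2

Derivation:
i=0: (0 + 7) mod 5 = 2
i=1: s[i]=? (unknown)
i=2: (2 + 7) mod 5 = 4
i=3: (3 + 8) mod 5 = 1
i=4: (4 + 1) mod 5 = 0
Known residues: [0, 1, 2, 4]; need a permutation of 0..4, so missing residue r = 3
Need (1 + s) mod 5 = 3; smallest s = (3 - 1) mod 5 = 2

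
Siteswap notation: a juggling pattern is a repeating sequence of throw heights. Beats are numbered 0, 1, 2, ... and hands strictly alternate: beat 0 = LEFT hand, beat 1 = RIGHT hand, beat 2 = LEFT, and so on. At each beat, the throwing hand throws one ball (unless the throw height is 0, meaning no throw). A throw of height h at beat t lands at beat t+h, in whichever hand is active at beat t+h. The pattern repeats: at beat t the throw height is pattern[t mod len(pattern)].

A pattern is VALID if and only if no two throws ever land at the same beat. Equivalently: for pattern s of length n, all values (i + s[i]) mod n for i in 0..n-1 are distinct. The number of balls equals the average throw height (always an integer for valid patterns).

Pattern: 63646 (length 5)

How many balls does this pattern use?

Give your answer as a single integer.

Answer: 5

Derivation:
Pattern = [6, 3, 6, 4, 6], length n = 5
  position 0: throw height = 6, running sum = 6
  position 1: throw height = 3, running sum = 9
  position 2: throw height = 6, running sum = 15
  position 3: throw height = 4, running sum = 19
  position 4: throw height = 6, running sum = 25
Total sum = 25; balls = sum / n = 25 / 5 = 5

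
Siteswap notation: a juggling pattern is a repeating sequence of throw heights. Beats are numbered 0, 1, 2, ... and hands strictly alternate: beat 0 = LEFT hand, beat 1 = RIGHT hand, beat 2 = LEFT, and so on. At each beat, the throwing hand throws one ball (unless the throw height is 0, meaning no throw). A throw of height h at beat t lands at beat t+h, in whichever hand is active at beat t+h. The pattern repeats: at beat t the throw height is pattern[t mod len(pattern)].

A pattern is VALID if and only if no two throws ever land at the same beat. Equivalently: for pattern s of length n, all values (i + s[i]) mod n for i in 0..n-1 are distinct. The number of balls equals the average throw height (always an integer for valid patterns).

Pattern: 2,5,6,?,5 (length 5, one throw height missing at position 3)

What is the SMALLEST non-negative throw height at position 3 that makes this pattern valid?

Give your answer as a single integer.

Answer: 2

Derivation:
i=0: (0 + 2) mod 5 = 2
i=1: (1 + 5) mod 5 = 1
i=2: (2 + 6) mod 5 = 3
i=3: s[i]=? (unknown)
i=4: (4 + 5) mod 5 = 4
Known residues: [1, 2, 3, 4]; need a permutation of 0..4, so missing residue r = 0
Need (3 + s) mod 5 = 0; smallest s = (0 - 3) mod 5 = 2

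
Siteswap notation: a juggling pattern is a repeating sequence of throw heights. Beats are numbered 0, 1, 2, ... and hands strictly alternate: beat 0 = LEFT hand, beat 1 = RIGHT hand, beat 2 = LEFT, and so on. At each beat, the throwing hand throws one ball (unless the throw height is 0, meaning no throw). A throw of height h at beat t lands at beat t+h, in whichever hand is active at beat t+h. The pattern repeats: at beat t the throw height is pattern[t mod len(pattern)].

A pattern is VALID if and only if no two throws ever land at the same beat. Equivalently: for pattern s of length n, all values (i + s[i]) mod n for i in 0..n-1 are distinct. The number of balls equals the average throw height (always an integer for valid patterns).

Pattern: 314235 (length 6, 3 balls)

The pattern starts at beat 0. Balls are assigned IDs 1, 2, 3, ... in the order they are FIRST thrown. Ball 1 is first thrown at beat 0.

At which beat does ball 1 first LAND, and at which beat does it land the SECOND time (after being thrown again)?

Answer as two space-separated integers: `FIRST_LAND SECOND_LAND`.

Beat 0 (L): throw ball1 h=3 -> lands@3:R; in-air after throw: [b1@3:R]
Beat 1 (R): throw ball2 h=1 -> lands@2:L; in-air after throw: [b2@2:L b1@3:R]
Beat 2 (L): throw ball2 h=4 -> lands@6:L; in-air after throw: [b1@3:R b2@6:L]
Beat 3 (R): throw ball1 h=2 -> lands@5:R; in-air after throw: [b1@5:R b2@6:L]
Beat 4 (L): throw ball3 h=3 -> lands@7:R; in-air after throw: [b1@5:R b2@6:L b3@7:R]
Beat 5 (R): throw ball1 h=5 -> lands@10:L; in-air after throw: [b2@6:L b3@7:R b1@10:L]
Ball 1: thrown@0 h=3 -> first land @3; rethrown@3 h=2 -> second land @5

Answer: 3 5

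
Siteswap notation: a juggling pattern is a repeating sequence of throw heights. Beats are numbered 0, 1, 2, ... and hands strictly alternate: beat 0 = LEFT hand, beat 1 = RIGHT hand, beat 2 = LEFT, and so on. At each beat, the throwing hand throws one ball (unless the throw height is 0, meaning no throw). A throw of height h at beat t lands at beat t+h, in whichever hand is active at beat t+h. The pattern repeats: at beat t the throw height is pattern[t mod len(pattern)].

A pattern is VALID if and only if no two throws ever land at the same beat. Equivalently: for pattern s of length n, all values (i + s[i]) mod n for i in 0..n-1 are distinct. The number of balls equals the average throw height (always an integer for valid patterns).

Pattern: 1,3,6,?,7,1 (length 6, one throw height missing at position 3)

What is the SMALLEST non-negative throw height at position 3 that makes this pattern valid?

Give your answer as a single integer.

i=0: (0 + 1) mod 6 = 1
i=1: (1 + 3) mod 6 = 4
i=2: (2 + 6) mod 6 = 2
i=3: s[i]=? (unknown)
i=4: (4 + 7) mod 6 = 5
i=5: (5 + 1) mod 6 = 0
Known residues: [0, 1, 2, 4, 5]; need a permutation of 0..5, so missing residue r = 3
Need (3 + s) mod 6 = 3; smallest s = (3 - 3) mod 6 = 0

Answer: 0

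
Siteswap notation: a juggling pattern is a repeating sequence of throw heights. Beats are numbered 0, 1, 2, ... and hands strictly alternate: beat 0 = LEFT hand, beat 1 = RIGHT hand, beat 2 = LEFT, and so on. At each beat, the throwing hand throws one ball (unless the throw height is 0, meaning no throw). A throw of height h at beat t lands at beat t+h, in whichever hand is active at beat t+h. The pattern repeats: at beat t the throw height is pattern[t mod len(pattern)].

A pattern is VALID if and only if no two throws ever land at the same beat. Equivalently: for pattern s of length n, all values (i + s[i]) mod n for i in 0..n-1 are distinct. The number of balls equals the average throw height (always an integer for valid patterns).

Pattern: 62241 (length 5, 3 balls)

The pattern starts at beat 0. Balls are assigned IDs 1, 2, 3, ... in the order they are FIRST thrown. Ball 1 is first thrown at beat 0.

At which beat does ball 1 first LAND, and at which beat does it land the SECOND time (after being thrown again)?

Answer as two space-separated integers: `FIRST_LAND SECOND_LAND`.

Answer: 6 8

Derivation:
Beat 0 (L): throw ball1 h=6 -> lands@6:L; in-air after throw: [b1@6:L]
Beat 1 (R): throw ball2 h=2 -> lands@3:R; in-air after throw: [b2@3:R b1@6:L]
Beat 2 (L): throw ball3 h=2 -> lands@4:L; in-air after throw: [b2@3:R b3@4:L b1@6:L]
Beat 3 (R): throw ball2 h=4 -> lands@7:R; in-air after throw: [b3@4:L b1@6:L b2@7:R]
Beat 4 (L): throw ball3 h=1 -> lands@5:R; in-air after throw: [b3@5:R b1@6:L b2@7:R]
Beat 5 (R): throw ball3 h=6 -> lands@11:R; in-air after throw: [b1@6:L b2@7:R b3@11:R]
Beat 6 (L): throw ball1 h=2 -> lands@8:L; in-air after throw: [b2@7:R b1@8:L b3@11:R]
Beat 7 (R): throw ball2 h=2 -> lands@9:R; in-air after throw: [b1@8:L b2@9:R b3@11:R]
Beat 8 (L): throw ball1 h=4 -> lands@12:L; in-air after throw: [b2@9:R b3@11:R b1@12:L]
Ball 1: thrown@0 h=6 -> first land @6; rethrown@6 h=2 -> second land @8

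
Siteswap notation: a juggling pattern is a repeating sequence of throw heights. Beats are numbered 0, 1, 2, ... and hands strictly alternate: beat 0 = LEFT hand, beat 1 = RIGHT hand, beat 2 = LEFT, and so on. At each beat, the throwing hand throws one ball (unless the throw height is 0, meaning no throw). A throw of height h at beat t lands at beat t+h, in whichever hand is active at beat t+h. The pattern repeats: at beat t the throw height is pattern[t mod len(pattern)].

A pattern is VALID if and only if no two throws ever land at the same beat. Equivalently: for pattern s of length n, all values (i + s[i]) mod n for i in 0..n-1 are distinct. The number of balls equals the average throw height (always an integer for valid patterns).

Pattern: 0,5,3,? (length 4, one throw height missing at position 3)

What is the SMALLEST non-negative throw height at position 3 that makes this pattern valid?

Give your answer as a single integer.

i=0: (0 + 0) mod 4 = 0
i=1: (1 + 5) mod 4 = 2
i=2: (2 + 3) mod 4 = 1
i=3: s[i]=? (unknown)
Known residues: [0, 1, 2]; need a permutation of 0..3, so missing residue r = 3
Need (3 + s) mod 4 = 3; smallest s = (3 - 3) mod 4 = 0

Answer: 0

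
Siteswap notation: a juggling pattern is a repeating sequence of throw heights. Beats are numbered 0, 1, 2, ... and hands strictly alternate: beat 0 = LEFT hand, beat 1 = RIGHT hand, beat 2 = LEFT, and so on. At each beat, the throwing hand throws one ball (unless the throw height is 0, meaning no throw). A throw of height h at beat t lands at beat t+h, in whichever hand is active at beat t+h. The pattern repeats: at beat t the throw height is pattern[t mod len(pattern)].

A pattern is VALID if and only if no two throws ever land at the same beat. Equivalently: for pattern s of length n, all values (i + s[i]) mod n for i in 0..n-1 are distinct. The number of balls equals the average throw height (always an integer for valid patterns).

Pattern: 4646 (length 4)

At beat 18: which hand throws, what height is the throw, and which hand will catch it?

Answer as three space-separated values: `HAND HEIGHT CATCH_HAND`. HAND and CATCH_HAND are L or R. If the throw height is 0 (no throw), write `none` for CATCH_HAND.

Beat 18: 18 mod 2 = 0, so hand = L
Throw height = pattern[18 mod 4] = pattern[2] = 4
Lands at beat 18+4=22, 22 mod 2 = 0, so catch hand = L

Answer: L 4 L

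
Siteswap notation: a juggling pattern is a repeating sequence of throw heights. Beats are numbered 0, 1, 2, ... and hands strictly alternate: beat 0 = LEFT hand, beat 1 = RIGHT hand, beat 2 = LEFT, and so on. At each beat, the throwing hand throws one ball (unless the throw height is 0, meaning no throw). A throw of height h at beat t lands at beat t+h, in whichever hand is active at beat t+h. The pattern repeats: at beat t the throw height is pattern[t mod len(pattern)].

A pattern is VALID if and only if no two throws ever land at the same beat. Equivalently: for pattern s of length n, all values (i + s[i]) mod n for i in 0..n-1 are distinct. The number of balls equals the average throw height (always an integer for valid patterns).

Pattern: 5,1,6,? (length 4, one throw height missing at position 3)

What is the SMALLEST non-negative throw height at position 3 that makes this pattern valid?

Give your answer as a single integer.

Answer: 0

Derivation:
i=0: (0 + 5) mod 4 = 1
i=1: (1 + 1) mod 4 = 2
i=2: (2 + 6) mod 4 = 0
i=3: s[i]=? (unknown)
Known residues: [0, 1, 2]; need a permutation of 0..3, so missing residue r = 3
Need (3 + s) mod 4 = 3; smallest s = (3 - 3) mod 4 = 0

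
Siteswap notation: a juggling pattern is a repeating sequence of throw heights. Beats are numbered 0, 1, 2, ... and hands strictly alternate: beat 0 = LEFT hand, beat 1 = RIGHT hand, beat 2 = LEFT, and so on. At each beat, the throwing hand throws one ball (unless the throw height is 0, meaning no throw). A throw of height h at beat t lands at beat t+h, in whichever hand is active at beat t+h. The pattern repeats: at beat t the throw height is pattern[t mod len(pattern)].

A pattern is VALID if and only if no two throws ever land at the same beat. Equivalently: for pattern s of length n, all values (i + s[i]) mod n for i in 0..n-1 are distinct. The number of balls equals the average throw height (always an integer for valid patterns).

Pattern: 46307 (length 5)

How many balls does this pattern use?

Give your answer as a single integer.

Pattern = [4, 6, 3, 0, 7], length n = 5
  position 0: throw height = 4, running sum = 4
  position 1: throw height = 6, running sum = 10
  position 2: throw height = 3, running sum = 13
  position 3: throw height = 0, running sum = 13
  position 4: throw height = 7, running sum = 20
Total sum = 20; balls = sum / n = 20 / 5 = 4

Answer: 4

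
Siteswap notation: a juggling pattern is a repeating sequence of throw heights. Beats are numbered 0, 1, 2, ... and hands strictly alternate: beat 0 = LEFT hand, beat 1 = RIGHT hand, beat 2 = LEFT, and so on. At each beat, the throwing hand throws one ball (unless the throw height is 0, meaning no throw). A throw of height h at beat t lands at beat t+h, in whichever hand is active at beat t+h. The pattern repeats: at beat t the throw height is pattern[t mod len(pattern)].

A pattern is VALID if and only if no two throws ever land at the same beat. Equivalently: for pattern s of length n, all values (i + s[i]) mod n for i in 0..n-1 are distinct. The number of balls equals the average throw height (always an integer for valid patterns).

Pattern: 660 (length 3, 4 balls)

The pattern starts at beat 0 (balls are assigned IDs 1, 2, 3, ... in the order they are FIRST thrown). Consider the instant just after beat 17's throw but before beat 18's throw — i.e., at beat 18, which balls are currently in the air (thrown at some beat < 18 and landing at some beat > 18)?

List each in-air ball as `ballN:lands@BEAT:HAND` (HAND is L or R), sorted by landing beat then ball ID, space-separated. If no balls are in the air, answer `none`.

Answer: ball2:lands@19:R ball3:lands@21:R ball4:lands@22:L

Derivation:
Beat 0 (L): throw ball1 h=6 -> lands@6:L; in-air after throw: [b1@6:L]
Beat 1 (R): throw ball2 h=6 -> lands@7:R; in-air after throw: [b1@6:L b2@7:R]
Beat 3 (R): throw ball3 h=6 -> lands@9:R; in-air after throw: [b1@6:L b2@7:R b3@9:R]
Beat 4 (L): throw ball4 h=6 -> lands@10:L; in-air after throw: [b1@6:L b2@7:R b3@9:R b4@10:L]
Beat 6 (L): throw ball1 h=6 -> lands@12:L; in-air after throw: [b2@7:R b3@9:R b4@10:L b1@12:L]
Beat 7 (R): throw ball2 h=6 -> lands@13:R; in-air after throw: [b3@9:R b4@10:L b1@12:L b2@13:R]
Beat 9 (R): throw ball3 h=6 -> lands@15:R; in-air after throw: [b4@10:L b1@12:L b2@13:R b3@15:R]
Beat 10 (L): throw ball4 h=6 -> lands@16:L; in-air after throw: [b1@12:L b2@13:R b3@15:R b4@16:L]
Beat 12 (L): throw ball1 h=6 -> lands@18:L; in-air after throw: [b2@13:R b3@15:R b4@16:L b1@18:L]
Beat 13 (R): throw ball2 h=6 -> lands@19:R; in-air after throw: [b3@15:R b4@16:L b1@18:L b2@19:R]
Beat 15 (R): throw ball3 h=6 -> lands@21:R; in-air after throw: [b4@16:L b1@18:L b2@19:R b3@21:R]
Beat 16 (L): throw ball4 h=6 -> lands@22:L; in-air after throw: [b1@18:L b2@19:R b3@21:R b4@22:L]
Beat 18 (L): throw ball1 h=6 -> lands@24:L; in-air after throw: [b2@19:R b3@21:R b4@22:L b1@24:L]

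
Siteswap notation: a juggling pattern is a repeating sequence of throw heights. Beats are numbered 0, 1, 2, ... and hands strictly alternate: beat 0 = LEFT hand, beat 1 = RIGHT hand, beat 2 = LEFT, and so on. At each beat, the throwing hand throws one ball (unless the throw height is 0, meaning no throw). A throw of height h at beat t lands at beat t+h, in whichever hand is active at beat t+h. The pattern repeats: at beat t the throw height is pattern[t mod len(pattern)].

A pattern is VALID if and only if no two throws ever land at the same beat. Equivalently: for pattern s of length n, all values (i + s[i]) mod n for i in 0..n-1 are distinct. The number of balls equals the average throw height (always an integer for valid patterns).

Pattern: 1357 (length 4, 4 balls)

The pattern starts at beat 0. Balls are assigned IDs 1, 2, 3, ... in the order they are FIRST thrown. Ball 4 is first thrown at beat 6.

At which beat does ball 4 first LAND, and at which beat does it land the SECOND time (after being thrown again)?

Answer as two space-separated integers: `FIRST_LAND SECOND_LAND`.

Answer: 11 18

Derivation:
Beat 0 (L): throw ball1 h=1 -> lands@1:R; in-air after throw: [b1@1:R]
Beat 1 (R): throw ball1 h=3 -> lands@4:L; in-air after throw: [b1@4:L]
Beat 2 (L): throw ball2 h=5 -> lands@7:R; in-air after throw: [b1@4:L b2@7:R]
Beat 3 (R): throw ball3 h=7 -> lands@10:L; in-air after throw: [b1@4:L b2@7:R b3@10:L]
Beat 4 (L): throw ball1 h=1 -> lands@5:R; in-air after throw: [b1@5:R b2@7:R b3@10:L]
Beat 5 (R): throw ball1 h=3 -> lands@8:L; in-air after throw: [b2@7:R b1@8:L b3@10:L]
Beat 6 (L): throw ball4 h=5 -> lands@11:R; in-air after throw: [b2@7:R b1@8:L b3@10:L b4@11:R]
Beat 7 (R): throw ball2 h=7 -> lands@14:L; in-air after throw: [b1@8:L b3@10:L b4@11:R b2@14:L]
Beat 8 (L): throw ball1 h=1 -> lands@9:R; in-air after throw: [b1@9:R b3@10:L b4@11:R b2@14:L]
Beat 9 (R): throw ball1 h=3 -> lands@12:L; in-air after throw: [b3@10:L b4@11:R b1@12:L b2@14:L]
Beat 10 (L): throw ball3 h=5 -> lands@15:R; in-air after throw: [b4@11:R b1@12:L b2@14:L b3@15:R]
Beat 11 (R): throw ball4 h=7 -> lands@18:L; in-air after throw: [b1@12:L b2@14:L b3@15:R b4@18:L]
Beat 12 (L): throw ball1 h=1 -> lands@13:R; in-air after throw: [b1@13:R b2@14:L b3@15:R b4@18:L]
Ball 4: thrown@6 h=5 -> first land @11; rethrown@11 h=7 -> second land @18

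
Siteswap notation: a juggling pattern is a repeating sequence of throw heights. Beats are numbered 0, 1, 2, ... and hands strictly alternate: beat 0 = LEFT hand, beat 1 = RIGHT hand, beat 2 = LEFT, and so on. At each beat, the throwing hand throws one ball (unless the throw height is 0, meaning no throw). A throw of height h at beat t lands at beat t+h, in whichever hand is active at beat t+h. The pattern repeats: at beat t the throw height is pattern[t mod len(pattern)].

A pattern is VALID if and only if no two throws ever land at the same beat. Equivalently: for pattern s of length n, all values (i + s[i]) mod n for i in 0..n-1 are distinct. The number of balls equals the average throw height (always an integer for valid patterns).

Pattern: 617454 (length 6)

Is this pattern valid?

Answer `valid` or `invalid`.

Answer: invalid

Derivation:
i=0: (i + s[i]) mod n = (0 + 6) mod 6 = 0
i=1: (i + s[i]) mod n = (1 + 1) mod 6 = 2
i=2: (i + s[i]) mod n = (2 + 7) mod 6 = 3
i=3: (i + s[i]) mod n = (3 + 4) mod 6 = 1
i=4: (i + s[i]) mod n = (4 + 5) mod 6 = 3
i=5: (i + s[i]) mod n = (5 + 4) mod 6 = 3
Residues: [0, 2, 3, 1, 3, 3], distinct: False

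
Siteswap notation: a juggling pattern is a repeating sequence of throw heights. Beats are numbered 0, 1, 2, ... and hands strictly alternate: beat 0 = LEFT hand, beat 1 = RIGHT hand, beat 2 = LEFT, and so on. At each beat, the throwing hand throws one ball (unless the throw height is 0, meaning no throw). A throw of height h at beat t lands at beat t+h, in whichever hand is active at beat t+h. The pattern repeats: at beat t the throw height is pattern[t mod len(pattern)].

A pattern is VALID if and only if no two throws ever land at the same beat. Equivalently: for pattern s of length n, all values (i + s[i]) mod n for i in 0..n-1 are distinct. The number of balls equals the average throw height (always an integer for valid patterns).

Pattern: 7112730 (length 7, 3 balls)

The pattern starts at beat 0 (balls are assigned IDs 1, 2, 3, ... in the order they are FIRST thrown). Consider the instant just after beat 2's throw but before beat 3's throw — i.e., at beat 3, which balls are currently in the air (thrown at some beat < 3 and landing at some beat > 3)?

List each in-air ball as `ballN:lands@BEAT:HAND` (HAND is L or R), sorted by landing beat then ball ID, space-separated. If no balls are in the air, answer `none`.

Beat 0 (L): throw ball1 h=7 -> lands@7:R; in-air after throw: [b1@7:R]
Beat 1 (R): throw ball2 h=1 -> lands@2:L; in-air after throw: [b2@2:L b1@7:R]
Beat 2 (L): throw ball2 h=1 -> lands@3:R; in-air after throw: [b2@3:R b1@7:R]
Beat 3 (R): throw ball2 h=2 -> lands@5:R; in-air after throw: [b2@5:R b1@7:R]

Answer: ball1:lands@7:R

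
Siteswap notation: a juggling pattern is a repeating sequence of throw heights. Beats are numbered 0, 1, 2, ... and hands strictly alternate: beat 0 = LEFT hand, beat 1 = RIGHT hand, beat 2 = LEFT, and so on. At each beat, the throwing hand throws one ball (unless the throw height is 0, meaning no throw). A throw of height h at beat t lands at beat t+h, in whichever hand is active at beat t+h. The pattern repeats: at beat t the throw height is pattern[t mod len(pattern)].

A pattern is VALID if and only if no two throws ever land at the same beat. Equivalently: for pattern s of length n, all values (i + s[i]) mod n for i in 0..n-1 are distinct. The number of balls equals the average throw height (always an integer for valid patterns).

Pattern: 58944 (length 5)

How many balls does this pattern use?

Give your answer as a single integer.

Answer: 6

Derivation:
Pattern = [5, 8, 9, 4, 4], length n = 5
  position 0: throw height = 5, running sum = 5
  position 1: throw height = 8, running sum = 13
  position 2: throw height = 9, running sum = 22
  position 3: throw height = 4, running sum = 26
  position 4: throw height = 4, running sum = 30
Total sum = 30; balls = sum / n = 30 / 5 = 6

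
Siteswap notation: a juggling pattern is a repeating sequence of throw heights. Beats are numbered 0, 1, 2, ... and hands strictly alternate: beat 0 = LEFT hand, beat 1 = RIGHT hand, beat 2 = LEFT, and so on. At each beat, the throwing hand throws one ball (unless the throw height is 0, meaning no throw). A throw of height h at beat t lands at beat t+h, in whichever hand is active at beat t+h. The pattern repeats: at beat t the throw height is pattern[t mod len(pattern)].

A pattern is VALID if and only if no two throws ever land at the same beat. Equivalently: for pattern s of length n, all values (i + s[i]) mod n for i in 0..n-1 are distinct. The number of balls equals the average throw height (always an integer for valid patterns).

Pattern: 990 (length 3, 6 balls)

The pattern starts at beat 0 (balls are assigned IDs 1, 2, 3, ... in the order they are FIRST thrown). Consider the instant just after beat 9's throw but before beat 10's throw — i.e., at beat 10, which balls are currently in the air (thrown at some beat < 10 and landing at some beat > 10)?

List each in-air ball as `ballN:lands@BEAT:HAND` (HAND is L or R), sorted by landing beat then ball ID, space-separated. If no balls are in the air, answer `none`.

Answer: ball3:lands@12:L ball4:lands@13:R ball5:lands@15:R ball6:lands@16:L ball1:lands@18:L

Derivation:
Beat 0 (L): throw ball1 h=9 -> lands@9:R; in-air after throw: [b1@9:R]
Beat 1 (R): throw ball2 h=9 -> lands@10:L; in-air after throw: [b1@9:R b2@10:L]
Beat 3 (R): throw ball3 h=9 -> lands@12:L; in-air after throw: [b1@9:R b2@10:L b3@12:L]
Beat 4 (L): throw ball4 h=9 -> lands@13:R; in-air after throw: [b1@9:R b2@10:L b3@12:L b4@13:R]
Beat 6 (L): throw ball5 h=9 -> lands@15:R; in-air after throw: [b1@9:R b2@10:L b3@12:L b4@13:R b5@15:R]
Beat 7 (R): throw ball6 h=9 -> lands@16:L; in-air after throw: [b1@9:R b2@10:L b3@12:L b4@13:R b5@15:R b6@16:L]
Beat 9 (R): throw ball1 h=9 -> lands@18:L; in-air after throw: [b2@10:L b3@12:L b4@13:R b5@15:R b6@16:L b1@18:L]
Beat 10 (L): throw ball2 h=9 -> lands@19:R; in-air after throw: [b3@12:L b4@13:R b5@15:R b6@16:L b1@18:L b2@19:R]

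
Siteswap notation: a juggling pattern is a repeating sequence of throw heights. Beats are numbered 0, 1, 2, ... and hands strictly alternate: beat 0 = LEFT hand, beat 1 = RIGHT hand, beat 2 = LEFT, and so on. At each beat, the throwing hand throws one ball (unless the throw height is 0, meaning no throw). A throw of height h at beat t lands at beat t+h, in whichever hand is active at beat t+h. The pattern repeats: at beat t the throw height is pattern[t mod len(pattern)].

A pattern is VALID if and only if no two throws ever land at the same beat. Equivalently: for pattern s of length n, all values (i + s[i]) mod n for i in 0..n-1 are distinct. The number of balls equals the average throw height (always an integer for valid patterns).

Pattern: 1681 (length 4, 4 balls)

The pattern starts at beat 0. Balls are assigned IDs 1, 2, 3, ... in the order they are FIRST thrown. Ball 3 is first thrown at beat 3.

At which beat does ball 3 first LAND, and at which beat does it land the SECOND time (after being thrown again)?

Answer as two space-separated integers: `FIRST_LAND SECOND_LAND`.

Answer: 4 5

Derivation:
Beat 0 (L): throw ball1 h=1 -> lands@1:R; in-air after throw: [b1@1:R]
Beat 1 (R): throw ball1 h=6 -> lands@7:R; in-air after throw: [b1@7:R]
Beat 2 (L): throw ball2 h=8 -> lands@10:L; in-air after throw: [b1@7:R b2@10:L]
Beat 3 (R): throw ball3 h=1 -> lands@4:L; in-air after throw: [b3@4:L b1@7:R b2@10:L]
Beat 4 (L): throw ball3 h=1 -> lands@5:R; in-air after throw: [b3@5:R b1@7:R b2@10:L]
Beat 5 (R): throw ball3 h=6 -> lands@11:R; in-air after throw: [b1@7:R b2@10:L b3@11:R]
Ball 3: thrown@3 h=1 -> first land @4; rethrown@4 h=1 -> second land @5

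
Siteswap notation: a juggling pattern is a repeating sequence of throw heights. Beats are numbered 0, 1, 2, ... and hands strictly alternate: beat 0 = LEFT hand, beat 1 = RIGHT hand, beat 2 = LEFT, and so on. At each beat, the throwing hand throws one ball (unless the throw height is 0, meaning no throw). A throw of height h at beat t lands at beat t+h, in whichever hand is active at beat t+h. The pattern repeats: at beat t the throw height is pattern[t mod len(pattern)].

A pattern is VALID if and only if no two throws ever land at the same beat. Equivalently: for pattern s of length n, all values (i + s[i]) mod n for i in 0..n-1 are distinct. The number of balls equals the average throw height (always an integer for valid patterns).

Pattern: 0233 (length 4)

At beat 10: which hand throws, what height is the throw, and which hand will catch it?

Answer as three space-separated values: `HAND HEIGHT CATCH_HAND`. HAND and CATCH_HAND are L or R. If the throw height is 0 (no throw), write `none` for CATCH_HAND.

Beat 10: 10 mod 2 = 0, so hand = L
Throw height = pattern[10 mod 4] = pattern[2] = 3
Lands at beat 10+3=13, 13 mod 2 = 1, so catch hand = R

Answer: L 3 R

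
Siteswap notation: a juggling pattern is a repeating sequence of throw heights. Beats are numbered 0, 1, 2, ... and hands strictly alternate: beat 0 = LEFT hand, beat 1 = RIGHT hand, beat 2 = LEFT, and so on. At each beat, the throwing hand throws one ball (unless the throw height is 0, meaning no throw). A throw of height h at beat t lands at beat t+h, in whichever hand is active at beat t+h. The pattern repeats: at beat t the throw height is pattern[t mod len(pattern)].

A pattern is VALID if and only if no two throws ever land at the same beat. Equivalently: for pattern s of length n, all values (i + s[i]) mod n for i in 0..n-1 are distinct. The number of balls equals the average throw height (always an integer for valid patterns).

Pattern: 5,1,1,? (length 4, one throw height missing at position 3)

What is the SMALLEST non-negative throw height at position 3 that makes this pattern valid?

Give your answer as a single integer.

Answer: 1

Derivation:
i=0: (0 + 5) mod 4 = 1
i=1: (1 + 1) mod 4 = 2
i=2: (2 + 1) mod 4 = 3
i=3: s[i]=? (unknown)
Known residues: [1, 2, 3]; need a permutation of 0..3, so missing residue r = 0
Need (3 + s) mod 4 = 0; smallest s = (0 - 3) mod 4 = 1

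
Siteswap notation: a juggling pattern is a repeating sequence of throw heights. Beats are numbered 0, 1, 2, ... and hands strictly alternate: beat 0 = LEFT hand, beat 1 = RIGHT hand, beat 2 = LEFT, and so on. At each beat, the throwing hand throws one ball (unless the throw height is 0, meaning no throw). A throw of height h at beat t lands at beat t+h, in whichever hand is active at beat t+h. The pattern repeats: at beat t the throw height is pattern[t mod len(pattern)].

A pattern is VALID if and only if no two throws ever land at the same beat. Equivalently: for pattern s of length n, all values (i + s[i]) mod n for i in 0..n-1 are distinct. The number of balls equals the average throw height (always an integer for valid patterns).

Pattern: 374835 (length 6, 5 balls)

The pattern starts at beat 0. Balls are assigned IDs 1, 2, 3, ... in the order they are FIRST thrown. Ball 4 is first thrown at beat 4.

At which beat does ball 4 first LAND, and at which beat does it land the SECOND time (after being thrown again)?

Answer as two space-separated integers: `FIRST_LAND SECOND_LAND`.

Beat 0 (L): throw ball1 h=3 -> lands@3:R; in-air after throw: [b1@3:R]
Beat 1 (R): throw ball2 h=7 -> lands@8:L; in-air after throw: [b1@3:R b2@8:L]
Beat 2 (L): throw ball3 h=4 -> lands@6:L; in-air after throw: [b1@3:R b3@6:L b2@8:L]
Beat 3 (R): throw ball1 h=8 -> lands@11:R; in-air after throw: [b3@6:L b2@8:L b1@11:R]
Beat 4 (L): throw ball4 h=3 -> lands@7:R; in-air after throw: [b3@6:L b4@7:R b2@8:L b1@11:R]
Beat 5 (R): throw ball5 h=5 -> lands@10:L; in-air after throw: [b3@6:L b4@7:R b2@8:L b5@10:L b1@11:R]
Beat 6 (L): throw ball3 h=3 -> lands@9:R; in-air after throw: [b4@7:R b2@8:L b3@9:R b5@10:L b1@11:R]
Beat 7 (R): throw ball4 h=7 -> lands@14:L; in-air after throw: [b2@8:L b3@9:R b5@10:L b1@11:R b4@14:L]
Beat 8 (L): throw ball2 h=4 -> lands@12:L; in-air after throw: [b3@9:R b5@10:L b1@11:R b2@12:L b4@14:L]
Beat 9 (R): throw ball3 h=8 -> lands@17:R; in-air after throw: [b5@10:L b1@11:R b2@12:L b4@14:L b3@17:R]
Beat 10 (L): throw ball5 h=3 -> lands@13:R; in-air after throw: [b1@11:R b2@12:L b5@13:R b4@14:L b3@17:R]
Beat 11 (R): throw ball1 h=5 -> lands@16:L; in-air after throw: [b2@12:L b5@13:R b4@14:L b1@16:L b3@17:R]
Beat 12 (L): throw ball2 h=3 -> lands@15:R; in-air after throw: [b5@13:R b4@14:L b2@15:R b1@16:L b3@17:R]
Beat 13 (R): throw ball5 h=7 -> lands@20:L; in-air after throw: [b4@14:L b2@15:R b1@16:L b3@17:R b5@20:L]
Beat 14 (L): throw ball4 h=4 -> lands@18:L; in-air after throw: [b2@15:R b1@16:L b3@17:R b4@18:L b5@20:L]
Ball 4: thrown@4 h=3 -> first land @7; rethrown@7 h=7 -> second land @14

Answer: 7 14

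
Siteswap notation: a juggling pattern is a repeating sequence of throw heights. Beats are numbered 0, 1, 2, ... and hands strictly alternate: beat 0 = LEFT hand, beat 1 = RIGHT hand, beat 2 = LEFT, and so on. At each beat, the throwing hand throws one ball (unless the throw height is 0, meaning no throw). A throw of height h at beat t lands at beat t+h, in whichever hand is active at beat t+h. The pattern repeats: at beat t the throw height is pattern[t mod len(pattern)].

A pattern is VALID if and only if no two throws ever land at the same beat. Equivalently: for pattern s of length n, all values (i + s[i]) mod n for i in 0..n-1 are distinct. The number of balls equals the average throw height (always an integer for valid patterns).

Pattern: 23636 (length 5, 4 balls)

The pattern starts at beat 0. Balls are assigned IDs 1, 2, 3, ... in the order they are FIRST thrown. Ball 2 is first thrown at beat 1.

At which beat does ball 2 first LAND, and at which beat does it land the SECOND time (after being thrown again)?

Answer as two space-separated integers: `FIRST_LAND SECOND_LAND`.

Answer: 4 10

Derivation:
Beat 0 (L): throw ball1 h=2 -> lands@2:L; in-air after throw: [b1@2:L]
Beat 1 (R): throw ball2 h=3 -> lands@4:L; in-air after throw: [b1@2:L b2@4:L]
Beat 2 (L): throw ball1 h=6 -> lands@8:L; in-air after throw: [b2@4:L b1@8:L]
Beat 3 (R): throw ball3 h=3 -> lands@6:L; in-air after throw: [b2@4:L b3@6:L b1@8:L]
Beat 4 (L): throw ball2 h=6 -> lands@10:L; in-air after throw: [b3@6:L b1@8:L b2@10:L]
Beat 5 (R): throw ball4 h=2 -> lands@7:R; in-air after throw: [b3@6:L b4@7:R b1@8:L b2@10:L]
Beat 6 (L): throw ball3 h=3 -> lands@9:R; in-air after throw: [b4@7:R b1@8:L b3@9:R b2@10:L]
Beat 7 (R): throw ball4 h=6 -> lands@13:R; in-air after throw: [b1@8:L b3@9:R b2@10:L b4@13:R]
Beat 8 (L): throw ball1 h=3 -> lands@11:R; in-air after throw: [b3@9:R b2@10:L b1@11:R b4@13:R]
Beat 9 (R): throw ball3 h=6 -> lands@15:R; in-air after throw: [b2@10:L b1@11:R b4@13:R b3@15:R]
Beat 10 (L): throw ball2 h=2 -> lands@12:L; in-air after throw: [b1@11:R b2@12:L b4@13:R b3@15:R]
Ball 2: thrown@1 h=3 -> first land @4; rethrown@4 h=6 -> second land @10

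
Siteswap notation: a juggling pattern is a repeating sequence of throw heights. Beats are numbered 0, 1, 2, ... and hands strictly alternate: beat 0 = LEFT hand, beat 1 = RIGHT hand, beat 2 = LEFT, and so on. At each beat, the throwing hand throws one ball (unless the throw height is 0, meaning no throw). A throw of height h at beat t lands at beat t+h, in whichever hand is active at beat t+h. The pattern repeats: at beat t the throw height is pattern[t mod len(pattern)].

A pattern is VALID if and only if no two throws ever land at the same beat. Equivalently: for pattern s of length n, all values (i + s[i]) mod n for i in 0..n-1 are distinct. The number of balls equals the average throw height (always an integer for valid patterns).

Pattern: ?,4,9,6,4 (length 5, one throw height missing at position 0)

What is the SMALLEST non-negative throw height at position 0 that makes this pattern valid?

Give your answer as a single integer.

i=0: s[i]=? (unknown)
i=1: (1 + 4) mod 5 = 0
i=2: (2 + 9) mod 5 = 1
i=3: (3 + 6) mod 5 = 4
i=4: (4 + 4) mod 5 = 3
Known residues: [0, 1, 3, 4]; need a permutation of 0..4, so missing residue r = 2
Need (0 + s) mod 5 = 2; smallest s = (2 - 0) mod 5 = 2

Answer: 2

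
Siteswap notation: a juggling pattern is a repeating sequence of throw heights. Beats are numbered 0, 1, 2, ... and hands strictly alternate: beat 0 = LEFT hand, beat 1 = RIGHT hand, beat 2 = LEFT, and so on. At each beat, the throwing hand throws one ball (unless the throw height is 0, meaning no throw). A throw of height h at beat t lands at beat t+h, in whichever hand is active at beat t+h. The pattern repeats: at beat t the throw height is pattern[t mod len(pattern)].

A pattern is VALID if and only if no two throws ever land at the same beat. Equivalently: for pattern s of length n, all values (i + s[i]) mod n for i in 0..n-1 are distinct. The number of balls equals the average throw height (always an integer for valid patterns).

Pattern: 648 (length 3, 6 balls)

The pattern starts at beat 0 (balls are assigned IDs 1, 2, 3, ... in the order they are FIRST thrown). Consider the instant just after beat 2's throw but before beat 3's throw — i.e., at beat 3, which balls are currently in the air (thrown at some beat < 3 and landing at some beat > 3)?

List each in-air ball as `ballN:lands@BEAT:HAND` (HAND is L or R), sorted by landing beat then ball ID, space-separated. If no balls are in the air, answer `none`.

Beat 0 (L): throw ball1 h=6 -> lands@6:L; in-air after throw: [b1@6:L]
Beat 1 (R): throw ball2 h=4 -> lands@5:R; in-air after throw: [b2@5:R b1@6:L]
Beat 2 (L): throw ball3 h=8 -> lands@10:L; in-air after throw: [b2@5:R b1@6:L b3@10:L]
Beat 3 (R): throw ball4 h=6 -> lands@9:R; in-air after throw: [b2@5:R b1@6:L b4@9:R b3@10:L]

Answer: ball2:lands@5:R ball1:lands@6:L ball3:lands@10:L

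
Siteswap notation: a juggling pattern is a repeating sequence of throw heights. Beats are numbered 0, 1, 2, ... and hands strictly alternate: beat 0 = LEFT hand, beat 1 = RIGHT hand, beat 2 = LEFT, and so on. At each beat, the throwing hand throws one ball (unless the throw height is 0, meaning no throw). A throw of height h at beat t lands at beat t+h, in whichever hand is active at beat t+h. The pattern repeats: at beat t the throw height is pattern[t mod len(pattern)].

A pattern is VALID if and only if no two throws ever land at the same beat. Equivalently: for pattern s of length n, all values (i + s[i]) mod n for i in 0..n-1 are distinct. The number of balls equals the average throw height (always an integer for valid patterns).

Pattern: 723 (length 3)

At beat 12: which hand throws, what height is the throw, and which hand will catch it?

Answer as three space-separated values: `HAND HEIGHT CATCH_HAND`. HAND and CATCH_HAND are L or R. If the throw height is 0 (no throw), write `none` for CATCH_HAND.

Answer: L 7 R

Derivation:
Beat 12: 12 mod 2 = 0, so hand = L
Throw height = pattern[12 mod 3] = pattern[0] = 7
Lands at beat 12+7=19, 19 mod 2 = 1, so catch hand = R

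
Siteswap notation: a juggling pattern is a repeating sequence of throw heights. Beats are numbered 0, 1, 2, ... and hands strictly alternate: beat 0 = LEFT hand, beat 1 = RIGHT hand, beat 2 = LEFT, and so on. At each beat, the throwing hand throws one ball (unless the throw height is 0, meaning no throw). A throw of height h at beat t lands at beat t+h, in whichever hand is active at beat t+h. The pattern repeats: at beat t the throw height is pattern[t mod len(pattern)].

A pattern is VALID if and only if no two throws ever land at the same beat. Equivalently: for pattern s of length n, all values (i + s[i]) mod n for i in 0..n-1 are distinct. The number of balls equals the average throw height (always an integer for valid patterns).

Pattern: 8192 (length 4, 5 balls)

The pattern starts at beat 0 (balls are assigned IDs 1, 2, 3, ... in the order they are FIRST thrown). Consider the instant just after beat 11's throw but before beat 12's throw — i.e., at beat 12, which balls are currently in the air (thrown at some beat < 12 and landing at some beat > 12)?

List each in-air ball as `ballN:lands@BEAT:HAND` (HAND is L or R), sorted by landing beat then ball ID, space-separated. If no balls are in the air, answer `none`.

Beat 0 (L): throw ball1 h=8 -> lands@8:L; in-air after throw: [b1@8:L]
Beat 1 (R): throw ball2 h=1 -> lands@2:L; in-air after throw: [b2@2:L b1@8:L]
Beat 2 (L): throw ball2 h=9 -> lands@11:R; in-air after throw: [b1@8:L b2@11:R]
Beat 3 (R): throw ball3 h=2 -> lands@5:R; in-air after throw: [b3@5:R b1@8:L b2@11:R]
Beat 4 (L): throw ball4 h=8 -> lands@12:L; in-air after throw: [b3@5:R b1@8:L b2@11:R b4@12:L]
Beat 5 (R): throw ball3 h=1 -> lands@6:L; in-air after throw: [b3@6:L b1@8:L b2@11:R b4@12:L]
Beat 6 (L): throw ball3 h=9 -> lands@15:R; in-air after throw: [b1@8:L b2@11:R b4@12:L b3@15:R]
Beat 7 (R): throw ball5 h=2 -> lands@9:R; in-air after throw: [b1@8:L b5@9:R b2@11:R b4@12:L b3@15:R]
Beat 8 (L): throw ball1 h=8 -> lands@16:L; in-air after throw: [b5@9:R b2@11:R b4@12:L b3@15:R b1@16:L]
Beat 9 (R): throw ball5 h=1 -> lands@10:L; in-air after throw: [b5@10:L b2@11:R b4@12:L b3@15:R b1@16:L]
Beat 10 (L): throw ball5 h=9 -> lands@19:R; in-air after throw: [b2@11:R b4@12:L b3@15:R b1@16:L b5@19:R]
Beat 11 (R): throw ball2 h=2 -> lands@13:R; in-air after throw: [b4@12:L b2@13:R b3@15:R b1@16:L b5@19:R]
Beat 12 (L): throw ball4 h=8 -> lands@20:L; in-air after throw: [b2@13:R b3@15:R b1@16:L b5@19:R b4@20:L]

Answer: ball2:lands@13:R ball3:lands@15:R ball1:lands@16:L ball5:lands@19:R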